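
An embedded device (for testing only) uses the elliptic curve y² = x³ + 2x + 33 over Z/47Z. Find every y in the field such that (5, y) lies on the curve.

x³ + 2x + 33 = 168 ≡ 27 (mod 47).
Square roots of 27 mod 47: 11 and 36 (since 11² = 121 ≡ 27).

11, 36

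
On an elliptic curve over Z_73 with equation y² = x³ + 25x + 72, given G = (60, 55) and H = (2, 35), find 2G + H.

First 2G:
Repeated addition: build up to 2G.
2G: tangent at (60, 55): λ = (3·60² + 25)/(2·55) ≡ 21/37. 37⁻¹ ≡ 2 (mod 73) since 37·2 = 74 ≡ 1, so λ ≡ 21·2 ≡ 42.
  x = λ² - 60 - 60 = 1764 - 120 ≡ 38; y = λ·(60 - 38) - 55 ≡ 66. → (38, 66)
2G = (38, 66).
Finally 2G + H:
(38, 66) + (2, 35). λ = (35 - 66)/(2 - 38) ≡ 42/37 mod 73. 37⁻¹ ≡ 2 (mod 73) since 37·2 = 74 ≡ 1, so λ ≡ 11.
  x = λ² - 38 - 2 = 121 - 40 ≡ 8; y = λ·(38 - 8) - 66 ≡ 45. → (8, 45)

(8, 45)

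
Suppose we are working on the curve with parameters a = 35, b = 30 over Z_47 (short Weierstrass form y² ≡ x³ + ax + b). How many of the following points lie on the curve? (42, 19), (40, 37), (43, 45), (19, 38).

(42, 19): 19² ≡ 32, rhs ≡ 12 → off.
(40, 37): 37² ≡ 6, rhs ≡ 6 → on.
(43, 45): 45² ≡ 4, rhs ≡ 14 → off.
(19, 38): 38² ≡ 34, rhs ≡ 34 → on.

2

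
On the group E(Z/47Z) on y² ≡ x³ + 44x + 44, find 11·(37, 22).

(38, 0)

Write G = (37, 22).
Double-and-add on 11 = (1011)₂. Start with G = (37, 22) for the leading 1-bit.
double: tangent at (37, 22): λ = (3·37² + 44)/(2·22) ≡ 15/44. 44⁻¹ ≡ 31 (mod 47), so λ ≡ 15·31 ≡ 42.
  x = λ² - 37 - 37 = 1764 - 74 ≡ 45; y = λ·(37 - 45) - 22 ≡ 18. → (45, 18)
double: tangent at (45, 18): λ = (3·45² + 44)/(2·18) ≡ 9/36. 36⁻¹ ≡ 17 (mod 47), so λ ≡ 9·17 ≡ 12.
  x = λ² - 45 - 45 = 144 - 90 ≡ 7; y = λ·(45 - 7) - 18 ≡ 15. → (7, 15)
add G: (7, 15) + (37, 22). λ = (22 - 15)/(37 - 7) ≡ 7/30 mod 47. 30⁻¹ ≡ 11 (mod 47) since 30·11 = 330 ≡ 1, so λ ≡ 30.
  x = λ² - 7 - 37 = 900 - 44 ≡ 10; y = λ·(7 - 10) - 15 ≡ 36. → (10, 36)
double: tangent at (10, 36): λ = (3·10² + 44)/(2·36) ≡ 15/25. 25⁻¹ ≡ 32 (mod 47), so λ ≡ 15·32 ≡ 10.
  x = λ² - 10 - 10 = 100 - 20 ≡ 33; y = λ·(10 - 33) - 36 ≡ 16. → (33, 16)
add G: (33, 16) + (37, 22). λ = (22 - 16)/(37 - 33) ≡ 6/4 mod 47. 4⁻¹ ≡ 12 (mod 47), so λ ≡ 25.
  x = λ² - 33 - 37 = 625 - 70 ≡ 38; y = λ·(33 - 38) - 16 ≡ 0. → (38, 0)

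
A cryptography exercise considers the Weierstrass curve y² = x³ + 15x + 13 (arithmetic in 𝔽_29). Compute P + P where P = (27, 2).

(26, 12)

tangent at (27, 2): λ = (3·27² + 15)/(2·2) ≡ 27/4. 4⁻¹ ≡ 22 (mod 29) since 4·22 = 88 ≡ 1, so λ ≡ 27·22 ≡ 14.
  x = λ² - 27 - 27 = 196 - 54 ≡ 26; y = λ·(27 - 26) - 2 ≡ 12. → (26, 12)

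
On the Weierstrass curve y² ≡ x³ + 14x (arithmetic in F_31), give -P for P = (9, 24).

-(9, 24) = (9, -24 mod 31) = (9, 7).

(9, 7)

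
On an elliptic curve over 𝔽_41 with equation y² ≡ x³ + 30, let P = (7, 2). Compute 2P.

tangent at (7, 2): λ = (3·7² + 0)/(2·2) ≡ 24/4. 4⁻¹ ≡ 31 (mod 41), so λ ≡ 24·31 ≡ 6.
  x = λ² - 7 - 7 = 36 - 14 ≡ 22; y = λ·(7 - 22) - 2 ≡ 31. → (22, 31)

(22, 31)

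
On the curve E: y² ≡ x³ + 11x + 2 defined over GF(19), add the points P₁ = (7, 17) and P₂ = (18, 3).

(7, 17) + (18, 3). λ = (3 - 17)/(18 - 7) ≡ 5/11 mod 19. 11⁻¹ ≡ 7 (mod 19), so λ ≡ 16.
  x = λ² - 7 - 18 = 256 - 25 ≡ 3; y = λ·(7 - 3) - 17 ≡ 9. → (3, 9)

(3, 9)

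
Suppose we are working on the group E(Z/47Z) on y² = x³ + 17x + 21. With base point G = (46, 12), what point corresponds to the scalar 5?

(15, 19)

Repeated addition: build up to 5G.
2G: tangent at (46, 12): λ = (3·46² + 17)/(2·12) ≡ 20/24. 24⁻¹ ≡ 2 (mod 47) since 24·2 = 48 ≡ 1, so λ ≡ 20·2 ≡ 40.
  x = λ² - 46 - 46 = 1600 - 92 ≡ 4; y = λ·(46 - 4) - 12 ≡ 23. → (4, 23)
3G: (4, 23) + (46, 12). λ = (12 - 23)/(46 - 4) ≡ 36/42 mod 47. 42⁻¹ ≡ 28 (mod 47), so λ ≡ 21.
  x = λ² - 4 - 46 = 441 - 50 ≡ 15; y = λ·(4 - 15) - 23 ≡ 28. → (15, 28)
4G: (15, 28) + (46, 12). λ = (12 - 28)/(46 - 15) ≡ 31/31 mod 47. 31⁻¹ ≡ 44 (mod 47), so λ ≡ 1.
  x = λ² - 15 - 46 = 1 - 61 ≡ 34; y = λ·(15 - 34) - 28 ≡ 0. → (34, 0)
5G: (34, 0) + (46, 12). λ = (12 - 0)/(46 - 34) ≡ 12/12 mod 47. 12⁻¹ ≡ 4 (mod 47) since 12·4 = 48 ≡ 1, so λ ≡ 1.
  x = λ² - 34 - 46 = 1 - 80 ≡ 15; y = λ·(34 - 15) - 0 ≡ 19. → (15, 19)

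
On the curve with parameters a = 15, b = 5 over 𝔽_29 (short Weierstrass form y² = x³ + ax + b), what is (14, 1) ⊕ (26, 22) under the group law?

(12, 17)

(14, 1) + (26, 22). λ = (22 - 1)/(26 - 14) ≡ 21/12 mod 29. 12⁻¹ ≡ 17 (mod 29), so λ ≡ 9.
  x = λ² - 14 - 26 = 81 - 40 ≡ 12; y = λ·(14 - 12) - 1 ≡ 17. → (12, 17)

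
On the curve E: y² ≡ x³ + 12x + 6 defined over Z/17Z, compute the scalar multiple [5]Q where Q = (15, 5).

Repeated addition: build up to 5Q.
2Q: tangent at (15, 5): λ = (3·15² + 12)/(2·5) ≡ 7/10. 10⁻¹ ≡ 12 (mod 17) since 10·12 = 120 ≡ 1, so λ ≡ 7·12 ≡ 16.
  x = λ² - 15 - 15 = 256 - 30 ≡ 5; y = λ·(15 - 5) - 5 ≡ 2. → (5, 2)
3Q: (5, 2) + (15, 5). λ = (5 - 2)/(15 - 5) ≡ 3/10 mod 17. 10⁻¹ ≡ 12 (mod 17) since 10·12 = 120 ≡ 1, so λ ≡ 2.
  x = λ² - 5 - 15 = 4 - 20 ≡ 1; y = λ·(5 - 1) - 2 ≡ 6. → (1, 6)
4Q: (1, 6) + (15, 5). λ = (5 - 6)/(15 - 1) ≡ 16/14 mod 17. 14⁻¹ ≡ 11 (mod 17), so λ ≡ 6.
  x = λ² - 1 - 15 = 36 - 16 ≡ 3; y = λ·(1 - 3) - 6 ≡ 16. → (3, 16)
5Q: (3, 16) + (15, 5). λ = (5 - 16)/(15 - 3) ≡ 6/12 mod 17. 12⁻¹ ≡ 10 (mod 17), so λ ≡ 9.
  x = λ² - 3 - 15 = 81 - 18 ≡ 12; y = λ·(3 - 12) - 16 ≡ 5. → (12, 5)

(12, 5)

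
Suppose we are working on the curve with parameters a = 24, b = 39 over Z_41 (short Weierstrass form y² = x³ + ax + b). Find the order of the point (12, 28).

2P: tangent at (12, 28): λ = (3·12² + 24)/(2·28) ≡ 5/15. 15⁻¹ ≡ 11 (mod 41), so λ ≡ 5·11 ≡ 14.
  x = λ² - 12 - 12 = 196 - 24 ≡ 8; y = λ·(12 - 8) - 28 ≡ 28. → (8, 28)
3P: (8, 28) + (12, 28). λ = (28 - 28)/(12 - 8) ≡ 0/4 mod 41. 4⁻¹ ≡ 31 (mod 41), so λ ≡ 0.
  x = λ² - 8 - 12 = 0 - 20 ≡ 21; y = λ·(8 - 21) - 28 ≡ 13. → (21, 13)
4P: (21, 13) + (12, 28). λ = (28 - 13)/(12 - 21) ≡ 15/32 mod 41. 32⁻¹ ≡ 9 (mod 41), so λ ≡ 12.
  x = λ² - 21 - 12 = 144 - 33 ≡ 29; y = λ·(21 - 29) - 13 ≡ 14. → (29, 14)
5P: (29, 14) + (12, 28). λ = (28 - 14)/(12 - 29) ≡ 14/24 mod 41. 24⁻¹ ≡ 12 (mod 41) since 24·12 = 288 ≡ 1, so λ ≡ 4.
  x = λ² - 29 - 12 = 16 - 41 ≡ 16; y = λ·(29 - 16) - 14 ≡ 38. → (16, 38)
6P: (16, 38) + (12, 28). λ = (28 - 38)/(12 - 16) ≡ 31/37 mod 41. 37⁻¹ ≡ 10 (mod 41), so λ ≡ 23.
  x = λ² - 16 - 12 = 529 - 28 ≡ 9; y = λ·(16 - 9) - 38 ≡ 0. → (9, 0)
7P: (9, 0) + (12, 28). λ = (28 - 0)/(12 - 9) ≡ 28/3 mod 41. 3⁻¹ ≡ 14 (mod 41) since 3·14 = 42 ≡ 1, so λ ≡ 23.
  x = λ² - 9 - 12 = 529 - 21 ≡ 16; y = λ·(9 - 16) - 0 ≡ 3. → (16, 3)
8P: (16, 3) + (12, 28). λ = (28 - 3)/(12 - 16) ≡ 25/37 mod 41. 37⁻¹ ≡ 10 (mod 41) since 37·10 = 370 ≡ 1, so λ ≡ 4.
  x = λ² - 16 - 12 = 16 - 28 ≡ 29; y = λ·(16 - 29) - 3 ≡ 27. → (29, 27)
9P: (29, 27) + (12, 28). λ = (28 - 27)/(12 - 29) ≡ 1/24 mod 41. 24⁻¹ ≡ 12 (mod 41) since 24·12 = 288 ≡ 1, so λ ≡ 12.
  x = λ² - 29 - 12 = 144 - 41 ≡ 21; y = λ·(29 - 21) - 27 ≡ 28. → (21, 28)
10P: (21, 28) + (12, 28). λ = (28 - 28)/(12 - 21) ≡ 0/32 mod 41. 32⁻¹ ≡ 9 (mod 41), so λ ≡ 0.
  x = λ² - 21 - 12 = 0 - 33 ≡ 8; y = λ·(21 - 8) - 28 ≡ 13. → (8, 13)
11P: (8, 13) + (12, 28). λ = (28 - 13)/(12 - 8) ≡ 15/4 mod 41. 4⁻¹ ≡ 31 (mod 41) since 4·31 = 124 ≡ 1, so λ ≡ 14.
  x = λ² - 8 - 12 = 196 - 20 ≡ 12; y = λ·(8 - 12) - 13 ≡ 13. → (12, 13)
12P: (12, 13) + (12, 28): same x and y₁ ≡ -y₂, so the sum is O.
12P = O, so the order is 12.

12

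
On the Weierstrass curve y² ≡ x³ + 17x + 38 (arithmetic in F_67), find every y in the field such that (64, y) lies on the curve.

none

x³ + 17x + 38 = 263270 ≡ 27 (mod 67).
27 is a non-residue mod 67; no y exists.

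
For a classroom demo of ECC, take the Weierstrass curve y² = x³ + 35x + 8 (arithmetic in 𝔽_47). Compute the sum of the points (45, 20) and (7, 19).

(13, 13)

(45, 20) + (7, 19). λ = (19 - 20)/(7 - 45) ≡ 46/9 mod 47. 9⁻¹ ≡ 21 (mod 47), so λ ≡ 26.
  x = λ² - 45 - 7 = 676 - 52 ≡ 13; y = λ·(45 - 13) - 20 ≡ 13. → (13, 13)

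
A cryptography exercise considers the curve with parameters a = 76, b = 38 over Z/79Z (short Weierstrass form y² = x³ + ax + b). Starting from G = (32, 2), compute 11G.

Double-and-add on 11 = (1011)₂. Start with G = (32, 2) for the leading 1-bit.
double: tangent at (32, 2): λ = (3·32² + 76)/(2·2) ≡ 67/4. 4⁻¹ ≡ 20 (mod 79), so λ ≡ 67·20 ≡ 76.
  x = λ² - 32 - 32 = 5776 - 64 ≡ 24; y = λ·(32 - 24) - 2 ≡ 53. → (24, 53)
double: tangent at (24, 53): λ = (3·24² + 76)/(2·53) ≡ 66/27. 27⁻¹ ≡ 41 (mod 79), so λ ≡ 66·41 ≡ 20.
  x = λ² - 24 - 24 = 400 - 48 ≡ 36; y = λ·(24 - 36) - 53 ≡ 23. → (36, 23)
add G: (36, 23) + (32, 2). λ = (2 - 23)/(32 - 36) ≡ 58/75 mod 79. 75⁻¹ ≡ 59 (mod 79), so λ ≡ 25.
  x = λ² - 36 - 32 = 625 - 68 ≡ 4; y = λ·(36 - 4) - 23 ≡ 66. → (4, 66)
double: tangent at (4, 66): λ = (3·4² + 76)/(2·66) ≡ 45/53. 53⁻¹ ≡ 3 (mod 79), so λ ≡ 45·3 ≡ 56.
  x = λ² - 4 - 4 = 3136 - 8 ≡ 47; y = λ·(4 - 47) - 66 ≡ 54. → (47, 54)
add G: (47, 54) + (32, 2). λ = (2 - 54)/(32 - 47) ≡ 27/64 mod 79. 64⁻¹ ≡ 21 (mod 79) since 64·21 = 1344 ≡ 1, so λ ≡ 14.
  x = λ² - 47 - 32 = 196 - 79 ≡ 38; y = λ·(47 - 38) - 54 ≡ 72. → (38, 72)

(38, 72)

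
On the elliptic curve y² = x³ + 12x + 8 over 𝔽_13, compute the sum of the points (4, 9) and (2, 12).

(4, 9) + (2, 12). λ = (12 - 9)/(2 - 4) ≡ 3/11 mod 13. 11⁻¹ ≡ 6 (mod 13), so λ ≡ 5.
  x = λ² - 4 - 2 = 25 - 6 ≡ 6; y = λ·(4 - 6) - 9 ≡ 7. → (6, 7)

(6, 7)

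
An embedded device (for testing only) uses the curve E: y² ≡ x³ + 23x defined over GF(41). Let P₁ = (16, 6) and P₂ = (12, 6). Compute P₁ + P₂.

(13, 35)

(16, 6) + (12, 6). λ = (6 - 6)/(12 - 16) ≡ 0/37 mod 41. 37⁻¹ ≡ 10 (mod 41), so λ ≡ 0.
  x = λ² - 16 - 12 = 0 - 28 ≡ 13; y = λ·(16 - 13) - 6 ≡ 35. → (13, 35)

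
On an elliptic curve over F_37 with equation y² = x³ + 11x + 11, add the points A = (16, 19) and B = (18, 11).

(16, 19) + (18, 11). λ = (11 - 19)/(18 - 16) ≡ 29/2 mod 37. 2⁻¹ ≡ 19 (mod 37), so λ ≡ 33.
  x = λ² - 16 - 18 = 1089 - 34 ≡ 19; y = λ·(16 - 19) - 19 ≡ 30. → (19, 30)

(19, 30)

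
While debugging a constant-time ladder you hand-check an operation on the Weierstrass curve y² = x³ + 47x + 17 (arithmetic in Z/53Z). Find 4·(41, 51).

Write G = (41, 51).
Repeated addition: build up to 4G.
2G: tangent at (41, 51): λ = (3·41² + 47)/(2·51) ≡ 2/49. 49⁻¹ ≡ 13 (mod 53) since 49·13 = 637 ≡ 1, so λ ≡ 2·13 ≡ 26.
  x = λ² - 41 - 41 = 676 - 82 ≡ 11; y = λ·(41 - 11) - 51 ≡ 40. → (11, 40)
3G: (11, 40) + (41, 51). λ = (51 - 40)/(41 - 11) ≡ 11/30 mod 53. 30⁻¹ ≡ 23 (mod 53) since 30·23 = 690 ≡ 1, so λ ≡ 41.
  x = λ² - 11 - 41 = 1681 - 52 ≡ 39; y = λ·(11 - 39) - 40 ≡ 31. → (39, 31)
4G: (39, 31) + (41, 51). λ = (51 - 31)/(41 - 39) ≡ 20/2 mod 53. 2⁻¹ ≡ 27 (mod 53), so λ ≡ 10.
  x = λ² - 39 - 41 = 100 - 80 ≡ 20; y = λ·(39 - 20) - 31 ≡ 0. → (20, 0)

(20, 0)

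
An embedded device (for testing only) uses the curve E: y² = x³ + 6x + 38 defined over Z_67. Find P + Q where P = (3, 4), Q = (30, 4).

(3, 4) + (30, 4). λ = (4 - 4)/(30 - 3) ≡ 0/27 mod 67. 27⁻¹ ≡ 5 (mod 67), so λ ≡ 0.
  x = λ² - 3 - 30 = 0 - 33 ≡ 34; y = λ·(3 - 34) - 4 ≡ 63. → (34, 63)

(34, 63)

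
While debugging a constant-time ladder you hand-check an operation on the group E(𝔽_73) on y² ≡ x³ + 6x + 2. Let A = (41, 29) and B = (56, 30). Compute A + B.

(37, 54)

(41, 29) + (56, 30). λ = (30 - 29)/(56 - 41) ≡ 1/15 mod 73. 15⁻¹ ≡ 39 (mod 73), so λ ≡ 39.
  x = λ² - 41 - 56 = 1521 - 97 ≡ 37; y = λ·(41 - 37) - 29 ≡ 54. → (37, 54)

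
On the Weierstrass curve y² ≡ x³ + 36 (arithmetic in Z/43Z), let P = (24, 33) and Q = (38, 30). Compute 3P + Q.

(2, 1)

First 3P:
Repeated addition: build up to 3P.
2P: tangent at (24, 33): λ = (3·24² + 0)/(2·33) ≡ 8/23. 23⁻¹ ≡ 15 (mod 43) since 23·15 = 345 ≡ 1, so λ ≡ 8·15 ≡ 34.
  x = λ² - 24 - 24 = 1156 - 48 ≡ 33; y = λ·(24 - 33) - 33 ≡ 5. → (33, 5)
3P: (33, 5) + (24, 33). λ = (33 - 5)/(24 - 33) ≡ 28/34 mod 43. 34⁻¹ ≡ 19 (mod 43) since 34·19 = 646 ≡ 1, so λ ≡ 16.
  x = λ² - 33 - 24 = 256 - 57 ≡ 27; y = λ·(33 - 27) - 5 ≡ 5. → (27, 5)
3P = (27, 5).
Finally 3P + Q:
(27, 5) + (38, 30). λ = (30 - 5)/(38 - 27) ≡ 25/11 mod 43. 11⁻¹ ≡ 4 (mod 43), so λ ≡ 14.
  x = λ² - 27 - 38 = 196 - 65 ≡ 2; y = λ·(27 - 2) - 5 ≡ 1. → (2, 1)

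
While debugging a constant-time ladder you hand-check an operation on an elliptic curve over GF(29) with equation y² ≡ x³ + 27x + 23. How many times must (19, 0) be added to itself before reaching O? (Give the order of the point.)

2P: (19, 0) + (19, 0): same x and y₁ ≡ -y₂, so the sum is O.
2P = O, so the order is 2.

2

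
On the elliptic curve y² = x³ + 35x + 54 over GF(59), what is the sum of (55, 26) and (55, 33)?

The two points share x = 55 and their y-coordinates satisfy 26 + 33 ≡ 0 (mod 59), so they are inverses. Their sum is ∞.

O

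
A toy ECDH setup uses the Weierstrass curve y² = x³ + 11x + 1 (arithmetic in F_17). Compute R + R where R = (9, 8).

(0, 1)

tangent at (9, 8): λ = (3·9² + 11)/(2·8) ≡ 16/16. 16⁻¹ ≡ 16 (mod 17) since 16·16 = 256 ≡ 1, so λ ≡ 16·16 ≡ 1.
  x = λ² - 9 - 9 = 1 - 18 ≡ 0; y = λ·(9 - 0) - 8 ≡ 1. → (0, 1)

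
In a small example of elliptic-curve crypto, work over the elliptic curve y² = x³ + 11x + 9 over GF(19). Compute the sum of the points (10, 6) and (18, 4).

(16, 5)

(10, 6) + (18, 4). λ = (4 - 6)/(18 - 10) ≡ 17/8 mod 19. 8⁻¹ ≡ 12 (mod 19) since 8·12 = 96 ≡ 1, so λ ≡ 14.
  x = λ² - 10 - 18 = 196 - 28 ≡ 16; y = λ·(10 - 16) - 6 ≡ 5. → (16, 5)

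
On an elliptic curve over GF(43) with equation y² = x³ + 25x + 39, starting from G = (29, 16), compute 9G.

Double-and-add on 9 = (1001)₂. Start with G = (29, 16) for the leading 1-bit.
double: tangent at (29, 16): λ = (3·29² + 25)/(2·16) ≡ 11/32. 32⁻¹ ≡ 39 (mod 43) since 32·39 = 1248 ≡ 1, so λ ≡ 11·39 ≡ 42.
  x = λ² - 29 - 29 = 1764 - 58 ≡ 29; y = λ·(29 - 29) - 16 ≡ 27. → (29, 27)
double: tangent at (29, 27): λ = (3·29² + 25)/(2·27) ≡ 11/11. 11⁻¹ ≡ 4 (mod 43) since 11·4 = 44 ≡ 1, so λ ≡ 11·4 ≡ 1.
  x = λ² - 29 - 29 = 1 - 58 ≡ 29; y = λ·(29 - 29) - 27 ≡ 16. → (29, 16)
double: tangent at (29, 16): λ = (3·29² + 25)/(2·16) ≡ 11/32. 32⁻¹ ≡ 39 (mod 43) since 32·39 = 1248 ≡ 1, so λ ≡ 11·39 ≡ 42.
  x = λ² - 29 - 29 = 1764 - 58 ≡ 29; y = λ·(29 - 29) - 16 ≡ 27. → (29, 27)
add G: (29, 27) + (29, 16): same x and y₁ ≡ -y₂, so the sum is 𝒪.

O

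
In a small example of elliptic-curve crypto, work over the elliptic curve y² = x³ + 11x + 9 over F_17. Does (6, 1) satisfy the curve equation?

y² = 1² ≡ 1; x³ + 11x + 9 = 291 ≡ 2 (mod 17). 1 ≠ 2.

no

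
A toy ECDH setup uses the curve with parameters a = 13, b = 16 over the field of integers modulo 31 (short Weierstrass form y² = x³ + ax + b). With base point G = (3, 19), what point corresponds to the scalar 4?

(22, 21)

Double-and-add on 4 = (100)₂. Start with G = (3, 19) for the leading 1-bit.
double: tangent at (3, 19): λ = (3·3² + 13)/(2·19) ≡ 9/7. 7⁻¹ ≡ 9 (mod 31), so λ ≡ 9·9 ≡ 19.
  x = λ² - 3 - 3 = 361 - 6 ≡ 14; y = λ·(3 - 14) - 19 ≡ 20. → (14, 20)
double: tangent at (14, 20): λ = (3·14² + 13)/(2·20) ≡ 12/9. 9⁻¹ ≡ 7 (mod 31), so λ ≡ 12·7 ≡ 22.
  x = λ² - 14 - 14 = 484 - 28 ≡ 22; y = λ·(14 - 22) - 20 ≡ 21. → (22, 21)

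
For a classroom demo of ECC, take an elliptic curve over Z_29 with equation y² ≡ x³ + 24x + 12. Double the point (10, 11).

(3, 13)

tangent at (10, 11): λ = (3·10² + 24)/(2·11) ≡ 5/22. 22⁻¹ ≡ 4 (mod 29), so λ ≡ 5·4 ≡ 20.
  x = λ² - 10 - 10 = 400 - 20 ≡ 3; y = λ·(10 - 3) - 11 ≡ 13. → (3, 13)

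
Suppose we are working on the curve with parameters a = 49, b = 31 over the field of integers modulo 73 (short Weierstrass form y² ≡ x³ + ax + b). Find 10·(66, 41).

Write G = (66, 41).
Repeated addition: build up to 10G.
2G: tangent at (66, 41): λ = (3·66² + 49)/(2·41) ≡ 50/9. 9⁻¹ ≡ 65 (mod 73) since 9·65 = 585 ≡ 1, so λ ≡ 50·65 ≡ 38.
  x = λ² - 66 - 66 = 1444 - 132 ≡ 71; y = λ·(66 - 71) - 41 ≡ 61. → (71, 61)
3G: (71, 61) + (66, 41). λ = (41 - 61)/(66 - 71) ≡ 53/68 mod 73. 68⁻¹ ≡ 29 (mod 73) since 68·29 = 1972 ≡ 1, so λ ≡ 4.
  x = λ² - 71 - 66 = 16 - 137 ≡ 25; y = λ·(71 - 25) - 61 ≡ 50. → (25, 50)
4G: (25, 50) + (66, 41). λ = (41 - 50)/(66 - 25) ≡ 64/41 mod 73. 41⁻¹ ≡ 57 (mod 73) since 41·57 = 2337 ≡ 1, so λ ≡ 71.
  x = λ² - 25 - 66 = 5041 - 91 ≡ 59; y = λ·(25 - 59) - 50 ≡ 18. → (59, 18)
5G: (59, 18) + (66, 41). λ = (41 - 18)/(66 - 59) ≡ 23/7 mod 73. 7⁻¹ ≡ 21 (mod 73), so λ ≡ 45.
  x = λ² - 59 - 66 = 2025 - 125 ≡ 2; y = λ·(59 - 2) - 18 ≡ 65. → (2, 65)
6G: (2, 65) + (66, 41). λ = (41 - 65)/(66 - 2) ≡ 49/64 mod 73. 64⁻¹ ≡ 8 (mod 73) since 64·8 = 512 ≡ 1, so λ ≡ 27.
  x = λ² - 2 - 66 = 729 - 68 ≡ 4; y = λ·(2 - 4) - 65 ≡ 27. → (4, 27)
7G: (4, 27) + (66, 41). λ = (41 - 27)/(66 - 4) ≡ 14/62 mod 73. 62⁻¹ ≡ 53 (mod 73), so λ ≡ 12.
  x = λ² - 4 - 66 = 144 - 70 ≡ 1; y = λ·(4 - 1) - 27 ≡ 9. → (1, 9)
8G: (1, 9) + (66, 41). λ = (41 - 9)/(66 - 1) ≡ 32/65 mod 73. 65⁻¹ ≡ 9 (mod 73), so λ ≡ 69.
  x = λ² - 1 - 66 = 4761 - 67 ≡ 22; y = λ·(1 - 22) - 9 ≡ 2. → (22, 2)
9G: (22, 2) + (66, 41). λ = (41 - 2)/(66 - 22) ≡ 39/44 mod 73. 44⁻¹ ≡ 5 (mod 73) since 44·5 = 220 ≡ 1, so λ ≡ 49.
  x = λ² - 22 - 66 = 2401 - 88 ≡ 50; y = λ·(22 - 50) - 2 ≡ 13. → (50, 13)
10G: (50, 13) + (66, 41). λ = (41 - 13)/(66 - 50) ≡ 28/16 mod 73. 16⁻¹ ≡ 32 (mod 73) since 16·32 = 512 ≡ 1, so λ ≡ 20.
  x = λ² - 50 - 66 = 400 - 116 ≡ 65; y = λ·(50 - 65) - 13 ≡ 52. → (65, 52)

(65, 52)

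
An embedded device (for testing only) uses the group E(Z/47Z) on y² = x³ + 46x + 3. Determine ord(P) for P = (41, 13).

2P: tangent at (41, 13): λ = (3·41² + 46)/(2·13) ≡ 13/26. 26⁻¹ ≡ 38 (mod 47) since 26·38 = 988 ≡ 1, so λ ≡ 13·38 ≡ 24.
  x = λ² - 41 - 41 = 576 - 82 ≡ 24; y = λ·(41 - 24) - 13 ≡ 19. → (24, 19)
3P: (24, 19) + (41, 13). λ = (13 - 19)/(41 - 24) ≡ 41/17 mod 47. 17⁻¹ ≡ 36 (mod 47) since 17·36 = 612 ≡ 1, so λ ≡ 19.
  x = λ² - 24 - 41 = 361 - 65 ≡ 14; y = λ·(24 - 14) - 19 ≡ 30. → (14, 30)
4P: (14, 30) + (41, 13). λ = (13 - 30)/(41 - 14) ≡ 30/27 mod 47. 27⁻¹ ≡ 7 (mod 47), so λ ≡ 22.
  x = λ² - 14 - 41 = 484 - 55 ≡ 6; y = λ·(14 - 6) - 30 ≡ 5. → (6, 5)
5P: (6, 5) + (41, 13). λ = (13 - 5)/(41 - 6) ≡ 8/35 mod 47. 35⁻¹ ≡ 43 (mod 47) since 35·43 = 1505 ≡ 1, so λ ≡ 15.
  x = λ² - 6 - 41 = 225 - 47 ≡ 37; y = λ·(6 - 37) - 5 ≡ 0. → (37, 0)
6P: (37, 0) + (41, 13). λ = (13 - 0)/(41 - 37) ≡ 13/4 mod 47. 4⁻¹ ≡ 12 (mod 47), so λ ≡ 15.
  x = λ² - 37 - 41 = 225 - 78 ≡ 6; y = λ·(37 - 6) - 0 ≡ 42. → (6, 42)
7P: (6, 42) + (41, 13). λ = (13 - 42)/(41 - 6) ≡ 18/35 mod 47. 35⁻¹ ≡ 43 (mod 47), so λ ≡ 22.
  x = λ² - 6 - 41 = 484 - 47 ≡ 14; y = λ·(6 - 14) - 42 ≡ 17. → (14, 17)
8P: (14, 17) + (41, 13). λ = (13 - 17)/(41 - 14) ≡ 43/27 mod 47. 27⁻¹ ≡ 7 (mod 47) since 27·7 = 189 ≡ 1, so λ ≡ 19.
  x = λ² - 14 - 41 = 361 - 55 ≡ 24; y = λ·(14 - 24) - 17 ≡ 28. → (24, 28)
9P: (24, 28) + (41, 13). λ = (13 - 28)/(41 - 24) ≡ 32/17 mod 47. 17⁻¹ ≡ 36 (mod 47), so λ ≡ 24.
  x = λ² - 24 - 41 = 576 - 65 ≡ 41; y = λ·(24 - 41) - 28 ≡ 34. → (41, 34)
10P: (41, 34) + (41, 13): same x and y₁ ≡ -y₂, so the sum is ∞.
10P = ∞, so the order is 10.

10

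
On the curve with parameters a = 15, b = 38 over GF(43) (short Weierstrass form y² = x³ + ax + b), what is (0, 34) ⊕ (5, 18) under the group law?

(19, 1)

(0, 34) + (5, 18). λ = (18 - 34)/(5 - 0) ≡ 27/5 mod 43. 5⁻¹ ≡ 26 (mod 43) since 5·26 = 130 ≡ 1, so λ ≡ 14.
  x = λ² - 0 - 5 = 196 - 5 ≡ 19; y = λ·(0 - 19) - 34 ≡ 1. → (19, 1)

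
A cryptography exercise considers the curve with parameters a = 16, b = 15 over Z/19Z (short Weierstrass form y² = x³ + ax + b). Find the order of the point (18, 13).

2P: tangent at (18, 13): λ = (3·18² + 16)/(2·13) ≡ 0/7. 7⁻¹ ≡ 11 (mod 19), so λ ≡ 0·11 ≡ 0.
  x = λ² - 18 - 18 = 0 - 36 ≡ 2; y = λ·(18 - 2) - 13 ≡ 6. → (2, 6)
3P: (2, 6) + (18, 13). λ = (13 - 6)/(18 - 2) ≡ 7/16 mod 19. 16⁻¹ ≡ 6 (mod 19), so λ ≡ 4.
  x = λ² - 2 - 18 = 16 - 20 ≡ 15; y = λ·(2 - 15) - 6 ≡ 18. → (15, 18)
4P: (15, 18) + (18, 13). λ = (13 - 18)/(18 - 15) ≡ 14/3 mod 19. 3⁻¹ ≡ 13 (mod 19) since 3·13 = 39 ≡ 1, so λ ≡ 11.
  x = λ² - 15 - 18 = 121 - 33 ≡ 12; y = λ·(15 - 12) - 18 ≡ 15. → (12, 15)
5P: (12, 15) + (18, 13). λ = (13 - 15)/(18 - 12) ≡ 17/6 mod 19. 6⁻¹ ≡ 16 (mod 19), so λ ≡ 6.
  x = λ² - 12 - 18 = 36 - 30 ≡ 6; y = λ·(12 - 6) - 15 ≡ 2. → (6, 2)
6P: (6, 2) + (18, 13). λ = (13 - 2)/(18 - 6) ≡ 11/12 mod 19. 12⁻¹ ≡ 8 (mod 19), so λ ≡ 12.
  x = λ² - 6 - 18 = 144 - 24 ≡ 6; y = λ·(6 - 6) - 2 ≡ 17. → (6, 17)
7P: (6, 17) + (18, 13). λ = (13 - 17)/(18 - 6) ≡ 15/12 mod 19. 12⁻¹ ≡ 8 (mod 19), so λ ≡ 6.
  x = λ² - 6 - 18 = 36 - 24 ≡ 12; y = λ·(6 - 12) - 17 ≡ 4. → (12, 4)
8P: (12, 4) + (18, 13). λ = (13 - 4)/(18 - 12) ≡ 9/6 mod 19. 6⁻¹ ≡ 16 (mod 19), so λ ≡ 11.
  x = λ² - 12 - 18 = 121 - 30 ≡ 15; y = λ·(12 - 15) - 4 ≡ 1. → (15, 1)
9P: (15, 1) + (18, 13). λ = (13 - 1)/(18 - 15) ≡ 12/3 mod 19. 3⁻¹ ≡ 13 (mod 19), so λ ≡ 4.
  x = λ² - 15 - 18 = 16 - 33 ≡ 2; y = λ·(15 - 2) - 1 ≡ 13. → (2, 13)
10P: (2, 13) + (18, 13). λ = (13 - 13)/(18 - 2) ≡ 0/16 mod 19. 16⁻¹ ≡ 6 (mod 19) since 16·6 = 96 ≡ 1, so λ ≡ 0.
  x = λ² - 2 - 18 = 0 - 20 ≡ 18; y = λ·(2 - 18) - 13 ≡ 6. → (18, 6)
11P: (18, 6) + (18, 13): same x and y₁ ≡ -y₂, so the sum is ∞.
11P = ∞, so the order is 11.

11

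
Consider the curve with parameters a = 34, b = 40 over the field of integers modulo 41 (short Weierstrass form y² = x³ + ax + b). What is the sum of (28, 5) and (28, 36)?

The two points share x = 28 and their y-coordinates satisfy 5 + 36 ≡ 0 (mod 41), so they are inverses. Their sum is O.

O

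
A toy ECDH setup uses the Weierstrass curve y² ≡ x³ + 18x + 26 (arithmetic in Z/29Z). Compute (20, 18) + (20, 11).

O

The two points share x = 20 and their y-coordinates satisfy 18 + 11 ≡ 0 (mod 29), so they are inverses. Their sum is ∞.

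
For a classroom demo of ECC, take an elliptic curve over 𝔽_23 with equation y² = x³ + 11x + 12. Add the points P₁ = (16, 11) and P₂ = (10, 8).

(3, 7)

(16, 11) + (10, 8). λ = (8 - 11)/(10 - 16) ≡ 20/17 mod 23. 17⁻¹ ≡ 19 (mod 23) since 17·19 = 323 ≡ 1, so λ ≡ 12.
  x = λ² - 16 - 10 = 144 - 26 ≡ 3; y = λ·(16 - 3) - 11 ≡ 7. → (3, 7)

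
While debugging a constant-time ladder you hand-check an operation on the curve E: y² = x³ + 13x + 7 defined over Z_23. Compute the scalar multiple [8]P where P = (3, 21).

Repeated addition: build up to 8P.
2P: tangent at (3, 21): λ = (3·3² + 13)/(2·21) ≡ 17/19. 19⁻¹ ≡ 17 (mod 23), so λ ≡ 17·17 ≡ 13.
  x = λ² - 3 - 3 = 169 - 6 ≡ 2; y = λ·(3 - 2) - 21 ≡ 15. → (2, 15)
3P: (2, 15) + (3, 21). λ = (21 - 15)/(3 - 2) ≡ 6/1 mod 23. 1⁻¹ ≡ 1 (mod 23), so λ ≡ 6.
  x = λ² - 2 - 3 = 36 - 5 ≡ 8; y = λ·(2 - 8) - 15 ≡ 18. → (8, 18)
4P: (8, 18) + (3, 21). λ = (21 - 18)/(3 - 8) ≡ 3/18 mod 23. 18⁻¹ ≡ 9 (mod 23), so λ ≡ 4.
  x = λ² - 8 - 3 = 16 - 11 ≡ 5; y = λ·(8 - 5) - 18 ≡ 17. → (5, 17)
5P: (5, 17) + (3, 21). λ = (21 - 17)/(3 - 5) ≡ 4/21 mod 23. 21⁻¹ ≡ 11 (mod 23) since 21·11 = 231 ≡ 1, so λ ≡ 21.
  x = λ² - 5 - 3 = 441 - 8 ≡ 19; y = λ·(5 - 19) - 17 ≡ 11. → (19, 11)
6P: (19, 11) + (3, 21). λ = (21 - 11)/(3 - 19) ≡ 10/7 mod 23. 7⁻¹ ≡ 10 (mod 23) since 7·10 = 70 ≡ 1, so λ ≡ 8.
  x = λ² - 19 - 3 = 64 - 22 ≡ 19; y = λ·(19 - 19) - 11 ≡ 12. → (19, 12)
7P: (19, 12) + (3, 21). λ = (21 - 12)/(3 - 19) ≡ 9/7 mod 23. 7⁻¹ ≡ 10 (mod 23), so λ ≡ 21.
  x = λ² - 19 - 3 = 441 - 22 ≡ 5; y = λ·(19 - 5) - 12 ≡ 6. → (5, 6)
8P: (5, 6) + (3, 21). λ = (21 - 6)/(3 - 5) ≡ 15/21 mod 23. 21⁻¹ ≡ 11 (mod 23), so λ ≡ 4.
  x = λ² - 5 - 3 = 16 - 8 ≡ 8; y = λ·(5 - 8) - 6 ≡ 5. → (8, 5)

(8, 5)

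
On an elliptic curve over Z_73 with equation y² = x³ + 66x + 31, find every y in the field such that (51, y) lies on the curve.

x³ + 66x + 31 = 136048 ≡ 49 (mod 73).
Square roots of 49 mod 73: 7 and 66 (since 7² = 49 ≡ 49).

7, 66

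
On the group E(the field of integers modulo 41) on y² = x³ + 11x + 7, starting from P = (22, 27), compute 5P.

Repeated addition: build up to 5P.
2P: tangent at (22, 27): λ = (3·22² + 11)/(2·27) ≡ 28/13. 13⁻¹ ≡ 19 (mod 41), so λ ≡ 28·19 ≡ 40.
  x = λ² - 22 - 22 = 1600 - 44 ≡ 39; y = λ·(22 - 39) - 27 ≡ 31. → (39, 31)
3P: (39, 31) + (22, 27). λ = (27 - 31)/(22 - 39) ≡ 37/24 mod 41. 24⁻¹ ≡ 12 (mod 41) since 24·12 = 288 ≡ 1, so λ ≡ 34.
  x = λ² - 39 - 22 = 1156 - 61 ≡ 29; y = λ·(39 - 29) - 31 ≡ 22. → (29, 22)
4P: (29, 22) + (22, 27). λ = (27 - 22)/(22 - 29) ≡ 5/34 mod 41. 34⁻¹ ≡ 35 (mod 41) since 34·35 = 1190 ≡ 1, so λ ≡ 11.
  x = λ² - 29 - 22 = 121 - 51 ≡ 29; y = λ·(29 - 29) - 22 ≡ 19. → (29, 19)
5P: (29, 19) + (22, 27). λ = (27 - 19)/(22 - 29) ≡ 8/34 mod 41. 34⁻¹ ≡ 35 (mod 41), so λ ≡ 34.
  x = λ² - 29 - 22 = 1156 - 51 ≡ 39; y = λ·(29 - 39) - 19 ≡ 10. → (39, 10)

(39, 10)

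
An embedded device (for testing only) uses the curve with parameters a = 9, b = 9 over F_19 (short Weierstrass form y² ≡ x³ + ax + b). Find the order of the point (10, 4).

9

2P: tangent at (10, 4): λ = (3·10² + 9)/(2·4) ≡ 5/8. 8⁻¹ ≡ 12 (mod 19), so λ ≡ 5·12 ≡ 3.
  x = λ² - 10 - 10 = 9 - 20 ≡ 8; y = λ·(10 - 8) - 4 ≡ 2. → (8, 2)
3P: (8, 2) + (10, 4). λ = (4 - 2)/(10 - 8) ≡ 2/2 mod 19. 2⁻¹ ≡ 10 (mod 19) since 2·10 = 20 ≡ 1, so λ ≡ 1.
  x = λ² - 8 - 10 = 1 - 18 ≡ 2; y = λ·(8 - 2) - 2 ≡ 4. → (2, 4)
4P: (2, 4) + (10, 4). λ = (4 - 4)/(10 - 2) ≡ 0/8 mod 19. 8⁻¹ ≡ 12 (mod 19) since 8·12 = 96 ≡ 1, so λ ≡ 0.
  x = λ² - 2 - 10 = 0 - 12 ≡ 7; y = λ·(2 - 7) - 4 ≡ 15. → (7, 15)
5P: (7, 15) + (10, 4). λ = (4 - 15)/(10 - 7) ≡ 8/3 mod 19. 3⁻¹ ≡ 13 (mod 19), so λ ≡ 9.
  x = λ² - 7 - 10 = 81 - 17 ≡ 7; y = λ·(7 - 7) - 15 ≡ 4. → (7, 4)
6P: (7, 4) + (10, 4). λ = (4 - 4)/(10 - 7) ≡ 0/3 mod 19. 3⁻¹ ≡ 13 (mod 19), so λ ≡ 0.
  x = λ² - 7 - 10 = 0 - 17 ≡ 2; y = λ·(7 - 2) - 4 ≡ 15. → (2, 15)
7P: (2, 15) + (10, 4). λ = (4 - 15)/(10 - 2) ≡ 8/8 mod 19. 8⁻¹ ≡ 12 (mod 19), so λ ≡ 1.
  x = λ² - 2 - 10 = 1 - 12 ≡ 8; y = λ·(2 - 8) - 15 ≡ 17. → (8, 17)
8P: (8, 17) + (10, 4). λ = (4 - 17)/(10 - 8) ≡ 6/2 mod 19. 2⁻¹ ≡ 10 (mod 19) since 2·10 = 20 ≡ 1, so λ ≡ 3.
  x = λ² - 8 - 10 = 9 - 18 ≡ 10; y = λ·(8 - 10) - 17 ≡ 15. → (10, 15)
9P: (10, 15) + (10, 4): same x and y₁ ≡ -y₂, so the sum is O.
9P = O, so the order is 9.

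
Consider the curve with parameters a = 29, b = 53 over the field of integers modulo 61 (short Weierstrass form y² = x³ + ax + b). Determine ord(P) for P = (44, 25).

8

2P: tangent at (44, 25): λ = (3·44² + 29)/(2·25) ≡ 42/50. 50⁻¹ ≡ 11 (mod 61), so λ ≡ 42·11 ≡ 35.
  x = λ² - 44 - 44 = 1225 - 88 ≡ 39; y = λ·(44 - 39) - 25 ≡ 28. → (39, 28)
3P: (39, 28) + (44, 25). λ = (25 - 28)/(44 - 39) ≡ 58/5 mod 61. 5⁻¹ ≡ 49 (mod 61), so λ ≡ 36.
  x = λ² - 39 - 44 = 1296 - 83 ≡ 54; y = λ·(39 - 54) - 28 ≡ 42. → (54, 42)
4P: (54, 42) + (44, 25). λ = (25 - 42)/(44 - 54) ≡ 44/51 mod 61. 51⁻¹ ≡ 6 (mod 61) since 51·6 = 306 ≡ 1, so λ ≡ 20.
  x = λ² - 54 - 44 = 400 - 98 ≡ 58; y = λ·(54 - 58) - 42 ≡ 0. → (58, 0)
5P: (58, 0) + (44, 25). λ = (25 - 0)/(44 - 58) ≡ 25/47 mod 61. 47⁻¹ ≡ 13 (mod 61), so λ ≡ 20.
  x = λ² - 58 - 44 = 400 - 102 ≡ 54; y = λ·(58 - 54) - 0 ≡ 19. → (54, 19)
6P: (54, 19) + (44, 25). λ = (25 - 19)/(44 - 54) ≡ 6/51 mod 61. 51⁻¹ ≡ 6 (mod 61) since 51·6 = 306 ≡ 1, so λ ≡ 36.
  x = λ² - 54 - 44 = 1296 - 98 ≡ 39; y = λ·(54 - 39) - 19 ≡ 33. → (39, 33)
7P: (39, 33) + (44, 25). λ = (25 - 33)/(44 - 39) ≡ 53/5 mod 61. 5⁻¹ ≡ 49 (mod 61), so λ ≡ 35.
  x = λ² - 39 - 44 = 1225 - 83 ≡ 44; y = λ·(39 - 44) - 33 ≡ 36. → (44, 36)
8P: (44, 36) + (44, 25): same x and y₁ ≡ -y₂, so the sum is the point at infinity.
8P = the point at infinity, so the order is 8.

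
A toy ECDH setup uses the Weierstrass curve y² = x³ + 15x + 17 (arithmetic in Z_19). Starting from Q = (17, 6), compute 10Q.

O

Double-and-add on 10 = (1010)₂. Start with Q = (17, 6) for the leading 1-bit.
double: tangent at (17, 6): λ = (3·17² + 15)/(2·6) ≡ 8/12. 12⁻¹ ≡ 8 (mod 19), so λ ≡ 8·8 ≡ 7.
  x = λ² - 17 - 17 = 49 - 34 ≡ 15; y = λ·(17 - 15) - 6 ≡ 8. → (15, 8)
double: tangent at (15, 8): λ = (3·15² + 15)/(2·8) ≡ 6/16. 16⁻¹ ≡ 6 (mod 19), so λ ≡ 6·6 ≡ 17.
  x = λ² - 15 - 15 = 289 - 30 ≡ 12; y = λ·(15 - 12) - 8 ≡ 5. → (12, 5)
add Q: (12, 5) + (17, 6). λ = (6 - 5)/(17 - 12) ≡ 1/5 mod 19. 5⁻¹ ≡ 4 (mod 19), so λ ≡ 4.
  x = λ² - 12 - 17 = 16 - 29 ≡ 6; y = λ·(12 - 6) - 5 ≡ 0. → (6, 0)
double: (6, 0) + (6, 0): same x and y₁ ≡ -y₂, so the sum is 𝒪.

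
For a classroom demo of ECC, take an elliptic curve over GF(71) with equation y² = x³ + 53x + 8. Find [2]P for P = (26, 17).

tangent at (26, 17): λ = (3·26² + 53)/(2·17) ≡ 22/34. 34⁻¹ ≡ 23 (mod 71) since 34·23 = 782 ≡ 1, so λ ≡ 22·23 ≡ 9.
  x = λ² - 26 - 26 = 81 - 52 ≡ 29; y = λ·(26 - 29) - 17 ≡ 27. → (29, 27)

(29, 27)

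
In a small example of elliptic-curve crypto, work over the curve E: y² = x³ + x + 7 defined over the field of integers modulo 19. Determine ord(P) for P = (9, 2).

9

2P: tangent at (9, 2): λ = (3·9² + 1)/(2·2) ≡ 16/4. 4⁻¹ ≡ 5 (mod 19), so λ ≡ 16·5 ≡ 4.
  x = λ² - 9 - 9 = 16 - 18 ≡ 17; y = λ·(9 - 17) - 2 ≡ 4. → (17, 4)
3P: (17, 4) + (9, 2). λ = (2 - 4)/(9 - 17) ≡ 17/11 mod 19. 11⁻¹ ≡ 7 (mod 19), so λ ≡ 5.
  x = λ² - 17 - 9 = 25 - 26 ≡ 18; y = λ·(17 - 18) - 4 ≡ 10. → (18, 10)
4P: (18, 10) + (9, 2). λ = (2 - 10)/(9 - 18) ≡ 11/10 mod 19. 10⁻¹ ≡ 2 (mod 19) since 10·2 = 20 ≡ 1, so λ ≡ 3.
  x = λ² - 18 - 9 = 9 - 27 ≡ 1; y = λ·(18 - 1) - 10 ≡ 3. → (1, 3)
5P: (1, 3) + (9, 2). λ = (2 - 3)/(9 - 1) ≡ 18/8 mod 19. 8⁻¹ ≡ 12 (mod 19) since 8·12 = 96 ≡ 1, so λ ≡ 7.
  x = λ² - 1 - 9 = 49 - 10 ≡ 1; y = λ·(1 - 1) - 3 ≡ 16. → (1, 16)
6P: (1, 16) + (9, 2). λ = (2 - 16)/(9 - 1) ≡ 5/8 mod 19. 8⁻¹ ≡ 12 (mod 19), so λ ≡ 3.
  x = λ² - 1 - 9 = 9 - 10 ≡ 18; y = λ·(1 - 18) - 16 ≡ 9. → (18, 9)
7P: (18, 9) + (9, 2). λ = (2 - 9)/(9 - 18) ≡ 12/10 mod 19. 10⁻¹ ≡ 2 (mod 19), so λ ≡ 5.
  x = λ² - 18 - 9 = 25 - 27 ≡ 17; y = λ·(18 - 17) - 9 ≡ 15. → (17, 15)
8P: (17, 15) + (9, 2). λ = (2 - 15)/(9 - 17) ≡ 6/11 mod 19. 11⁻¹ ≡ 7 (mod 19), so λ ≡ 4.
  x = λ² - 17 - 9 = 16 - 26 ≡ 9; y = λ·(17 - 9) - 15 ≡ 17. → (9, 17)
9P: (9, 17) + (9, 2): same x and y₁ ≡ -y₂, so the sum is O.
9P = O, so the order is 9.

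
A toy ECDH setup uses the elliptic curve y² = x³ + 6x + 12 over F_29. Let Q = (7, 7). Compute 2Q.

(10, 12)

tangent at (7, 7): λ = (3·7² + 6)/(2·7) ≡ 8/14. 14⁻¹ ≡ 27 (mod 29) since 14·27 = 378 ≡ 1, so λ ≡ 8·27 ≡ 13.
  x = λ² - 7 - 7 = 169 - 14 ≡ 10; y = λ·(7 - 10) - 7 ≡ 12. → (10, 12)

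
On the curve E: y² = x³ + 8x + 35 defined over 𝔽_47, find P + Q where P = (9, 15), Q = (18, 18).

(9, 15) + (18, 18). λ = (18 - 15)/(18 - 9) ≡ 3/9 mod 47. 9⁻¹ ≡ 21 (mod 47), so λ ≡ 16.
  x = λ² - 9 - 18 = 256 - 27 ≡ 41; y = λ·(9 - 41) - 15 ≡ 37. → (41, 37)

(41, 37)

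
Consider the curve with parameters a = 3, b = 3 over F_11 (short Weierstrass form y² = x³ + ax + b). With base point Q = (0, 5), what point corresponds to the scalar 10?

Double-and-add on 10 = (1010)₂. Start with Q = (0, 5) for the leading 1-bit.
double: tangent at (0, 5): λ = (3·0² + 3)/(2·5) ≡ 3/10. 10⁻¹ ≡ 10 (mod 11) since 10·10 = 100 ≡ 1, so λ ≡ 3·10 ≡ 8.
  x = λ² - 0 - 0 = 64 - 0 ≡ 9; y = λ·(0 - 9) - 5 ≡ 0. → (9, 0)
double: (9, 0) + (9, 0): same x and y₁ ≡ -y₂, so the sum is O.
add Q: O + (0, 5) = (0, 5) (identity).
double: tangent at (0, 5): λ = (3·0² + 3)/(2·5) ≡ 3/10. 10⁻¹ ≡ 10 (mod 11), so λ ≡ 3·10 ≡ 8.
  x = λ² - 0 - 0 = 64 - 0 ≡ 9; y = λ·(0 - 9) - 5 ≡ 0. → (9, 0)

(9, 0)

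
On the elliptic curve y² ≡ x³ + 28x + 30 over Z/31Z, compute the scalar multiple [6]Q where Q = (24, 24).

(14, 2)

Repeated addition: build up to 6Q.
2Q: tangent at (24, 24): λ = (3·24² + 28)/(2·24) ≡ 20/17. 17⁻¹ ≡ 11 (mod 31) since 17·11 = 187 ≡ 1, so λ ≡ 20·11 ≡ 3.
  x = λ² - 24 - 24 = 9 - 48 ≡ 23; y = λ·(24 - 23) - 24 ≡ 10. → (23, 10)
3Q: (23, 10) + (24, 24). λ = (24 - 10)/(24 - 23) ≡ 14/1 mod 31. 1⁻¹ ≡ 1 (mod 31) since 1·1 = 1 ≡ 1, so λ ≡ 14.
  x = λ² - 23 - 24 = 196 - 47 ≡ 25; y = λ·(23 - 25) - 10 ≡ 24. → (25, 24)
4Q: (25, 24) + (24, 24). λ = (24 - 24)/(24 - 25) ≡ 0/30 mod 31. 30⁻¹ ≡ 30 (mod 31), so λ ≡ 0.
  x = λ² - 25 - 24 = 0 - 49 ≡ 13; y = λ·(25 - 13) - 24 ≡ 7. → (13, 7)
5Q: (13, 7) + (24, 24). λ = (24 - 7)/(24 - 13) ≡ 17/11 mod 31. 11⁻¹ ≡ 17 (mod 31), so λ ≡ 10.
  x = λ² - 13 - 24 = 100 - 37 ≡ 1; y = λ·(13 - 1) - 7 ≡ 20. → (1, 20)
6Q: (1, 20) + (24, 24). λ = (24 - 20)/(24 - 1) ≡ 4/23 mod 31. 23⁻¹ ≡ 27 (mod 31), so λ ≡ 15.
  x = λ² - 1 - 24 = 225 - 25 ≡ 14; y = λ·(1 - 14) - 20 ≡ 2. → (14, 2)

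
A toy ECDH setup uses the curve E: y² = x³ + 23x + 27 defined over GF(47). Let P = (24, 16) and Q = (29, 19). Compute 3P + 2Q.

First 3P:
Repeated addition: build up to 3P.
2P: tangent at (24, 16): λ = (3·24² + 23)/(2·16) ≡ 12/32. 32⁻¹ ≡ 25 (mod 47), so λ ≡ 12·25 ≡ 18.
  x = λ² - 24 - 24 = 324 - 48 ≡ 41; y = λ·(24 - 41) - 16 ≡ 7. → (41, 7)
3P: (41, 7) + (24, 16). λ = (16 - 7)/(24 - 41) ≡ 9/30 mod 47. 30⁻¹ ≡ 11 (mod 47) since 30·11 = 330 ≡ 1, so λ ≡ 5.
  x = λ² - 41 - 24 = 25 - 65 ≡ 7; y = λ·(41 - 7) - 7 ≡ 22. → (7, 22)
3P = (7, 22).
Next 2Q:
Repeated addition: build up to 2Q.
2Q: tangent at (29, 19): λ = (3·29² + 23)/(2·19) ≡ 8/38. 38⁻¹ ≡ 26 (mod 47) since 38·26 = 988 ≡ 1, so λ ≡ 8·26 ≡ 20.
  x = λ² - 29 - 29 = 400 - 58 ≡ 13; y = λ·(29 - 13) - 19 ≡ 19. → (13, 19)
2Q = (13, 19).
Finally 3P + 2Q:
(7, 22) + (13, 19). λ = (19 - 22)/(13 - 7) ≡ 44/6 mod 47. 6⁻¹ ≡ 8 (mod 47), so λ ≡ 23.
  x = λ² - 7 - 13 = 529 - 20 ≡ 39; y = λ·(7 - 39) - 22 ≡ 41. → (39, 41)

(39, 41)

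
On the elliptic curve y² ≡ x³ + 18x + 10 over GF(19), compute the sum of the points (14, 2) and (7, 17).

(15, 11)

(14, 2) + (7, 17). λ = (17 - 2)/(7 - 14) ≡ 15/12 mod 19. 12⁻¹ ≡ 8 (mod 19) since 12·8 = 96 ≡ 1, so λ ≡ 6.
  x = λ² - 14 - 7 = 36 - 21 ≡ 15; y = λ·(14 - 15) - 2 ≡ 11. → (15, 11)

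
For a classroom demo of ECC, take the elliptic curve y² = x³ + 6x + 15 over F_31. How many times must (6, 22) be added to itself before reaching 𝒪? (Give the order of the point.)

2P: tangent at (6, 22): λ = (3·6² + 6)/(2·22) ≡ 21/13. 13⁻¹ ≡ 12 (mod 31) since 13·12 = 156 ≡ 1, so λ ≡ 21·12 ≡ 4.
  x = λ² - 6 - 6 = 16 - 12 ≡ 4; y = λ·(6 - 4) - 22 ≡ 17. → (4, 17)
3P: (4, 17) + (6, 22). λ = (22 - 17)/(6 - 4) ≡ 5/2 mod 31. 2⁻¹ ≡ 16 (mod 31) since 2·16 = 32 ≡ 1, so λ ≡ 18.
  x = λ² - 4 - 6 = 324 - 10 ≡ 4; y = λ·(4 - 4) - 17 ≡ 14. → (4, 14)
4P: (4, 14) + (6, 22). λ = (22 - 14)/(6 - 4) ≡ 8/2 mod 31. 2⁻¹ ≡ 16 (mod 31) since 2·16 = 32 ≡ 1, so λ ≡ 4.
  x = λ² - 4 - 6 = 16 - 10 ≡ 6; y = λ·(4 - 6) - 14 ≡ 9. → (6, 9)
5P: (6, 9) + (6, 22): same x and y₁ ≡ -y₂, so the sum is 𝒪.
5P = 𝒪, so the order is 5.

5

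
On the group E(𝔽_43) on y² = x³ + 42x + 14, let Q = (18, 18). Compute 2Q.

tangent at (18, 18): λ = (3·18² + 42)/(2·18) ≡ 25/36. 36⁻¹ ≡ 6 (mod 43) since 36·6 = 216 ≡ 1, so λ ≡ 25·6 ≡ 21.
  x = λ² - 18 - 18 = 441 - 36 ≡ 18; y = λ·(18 - 18) - 18 ≡ 25. → (18, 25)

(18, 25)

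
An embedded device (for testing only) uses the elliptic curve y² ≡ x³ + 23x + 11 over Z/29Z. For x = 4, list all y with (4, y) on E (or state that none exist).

14, 15

x³ + 23x + 11 = 167 ≡ 22 (mod 29).
Square roots of 22 mod 29: 14 and 15 (since 14² = 196 ≡ 22).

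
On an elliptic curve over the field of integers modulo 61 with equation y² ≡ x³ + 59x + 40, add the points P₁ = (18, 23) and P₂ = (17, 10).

(12, 55)

(18, 23) + (17, 10). λ = (10 - 23)/(17 - 18) ≡ 48/60 mod 61. 60⁻¹ ≡ 60 (mod 61), so λ ≡ 13.
  x = λ² - 18 - 17 = 169 - 35 ≡ 12; y = λ·(18 - 12) - 23 ≡ 55. → (12, 55)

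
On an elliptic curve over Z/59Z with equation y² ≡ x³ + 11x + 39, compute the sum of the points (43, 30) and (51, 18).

(43, 30) + (51, 18). λ = (18 - 30)/(51 - 43) ≡ 47/8 mod 59. 8⁻¹ ≡ 37 (mod 59), so λ ≡ 28.
  x = λ² - 43 - 51 = 784 - 94 ≡ 41; y = λ·(43 - 41) - 30 ≡ 26. → (41, 26)

(41, 26)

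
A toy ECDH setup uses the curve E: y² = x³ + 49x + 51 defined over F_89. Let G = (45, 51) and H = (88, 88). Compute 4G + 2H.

First 4G:
Repeated addition: build up to 4G.
2G: tangent at (45, 51): λ = (3·45² + 49)/(2·51) ≡ 72/13. 13⁻¹ ≡ 48 (mod 89), so λ ≡ 72·48 ≡ 74.
  x = λ² - 45 - 45 = 5476 - 90 ≡ 46; y = λ·(45 - 46) - 51 ≡ 53. → (46, 53)
3G: (46, 53) + (45, 51). λ = (51 - 53)/(45 - 46) ≡ 87/88 mod 89. 88⁻¹ ≡ 88 (mod 89), so λ ≡ 2.
  x = λ² - 46 - 45 = 4 - 91 ≡ 2; y = λ·(46 - 2) - 53 ≡ 35. → (2, 35)
4G: (2, 35) + (45, 51). λ = (51 - 35)/(45 - 2) ≡ 16/43 mod 89. 43⁻¹ ≡ 29 (mod 89), so λ ≡ 19.
  x = λ² - 2 - 45 = 361 - 47 ≡ 47; y = λ·(2 - 47) - 35 ≡ 0. → (47, 0)
4G = (47, 0).
Next 2H:
Repeated addition: build up to 2H.
2H: tangent at (88, 88): λ = (3·88² + 49)/(2·88) ≡ 52/87. 87⁻¹ ≡ 44 (mod 89), so λ ≡ 52·44 ≡ 63.
  x = λ² - 88 - 88 = 3969 - 176 ≡ 55; y = λ·(88 - 55) - 88 ≡ 33. → (55, 33)
2H = (55, 33).
Finally 4G + 2H:
(47, 0) + (55, 33). λ = (33 - 0)/(55 - 47) ≡ 33/8 mod 89. 8⁻¹ ≡ 78 (mod 89) since 8·78 = 624 ≡ 1, so λ ≡ 82.
  x = λ² - 47 - 55 = 6724 - 102 ≡ 36; y = λ·(47 - 36) - 0 ≡ 12. → (36, 12)

(36, 12)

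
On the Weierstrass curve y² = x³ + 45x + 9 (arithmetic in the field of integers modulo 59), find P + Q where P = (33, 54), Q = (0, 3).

(33, 54) + (0, 3). λ = (3 - 54)/(0 - 33) ≡ 8/26 mod 59. 26⁻¹ ≡ 25 (mod 59) since 26·25 = 650 ≡ 1, so λ ≡ 23.
  x = λ² - 33 - 0 = 529 - 33 ≡ 24; y = λ·(33 - 24) - 54 ≡ 35. → (24, 35)

(24, 35)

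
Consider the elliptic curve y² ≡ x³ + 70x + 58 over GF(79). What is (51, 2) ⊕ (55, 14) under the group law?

(61, 47)

(51, 2) + (55, 14). λ = (14 - 2)/(55 - 51) ≡ 12/4 mod 79. 4⁻¹ ≡ 20 (mod 79) since 4·20 = 80 ≡ 1, so λ ≡ 3.
  x = λ² - 51 - 55 = 9 - 106 ≡ 61; y = λ·(51 - 61) - 2 ≡ 47. → (61, 47)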